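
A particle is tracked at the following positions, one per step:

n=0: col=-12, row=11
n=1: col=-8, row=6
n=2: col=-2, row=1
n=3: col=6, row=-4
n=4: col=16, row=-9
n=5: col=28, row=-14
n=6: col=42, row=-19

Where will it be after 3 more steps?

Successive displacements: (+4, -5), (+6, -5), (+8, -5), (+10, -5), (+12, -5), (+14, -5) — each changes by (+2, +0).
step 7: col=42, row=-19 + (+16, -5) → col=58, row=-24
step 8: col=58, row=-24 + (+18, -5) → col=76, row=-29
step 9: col=76, row=-29 + (+20, -5) → col=96, row=-34

col=96, row=-34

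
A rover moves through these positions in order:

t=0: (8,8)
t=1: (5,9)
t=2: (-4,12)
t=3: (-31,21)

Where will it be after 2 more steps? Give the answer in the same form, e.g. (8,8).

(-355,129)

The jumps are (-3,+1), (-9,+3), (-27,+9) — a geometric progression with ratio 3.
step 4: (-31,21) + (-81,+27) → (-112,48)
step 5: (-112,48) + (-243,+81) → (-355,129)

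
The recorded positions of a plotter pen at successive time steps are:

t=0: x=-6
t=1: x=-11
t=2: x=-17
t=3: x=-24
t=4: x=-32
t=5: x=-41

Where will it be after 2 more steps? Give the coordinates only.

x=-62

First differences are -5, -6, -7, -8, -9; their common second difference is -1 (constant acceleration).
step 6: -41 − 10 → x=-51
step 7: -51 − 11 → x=-62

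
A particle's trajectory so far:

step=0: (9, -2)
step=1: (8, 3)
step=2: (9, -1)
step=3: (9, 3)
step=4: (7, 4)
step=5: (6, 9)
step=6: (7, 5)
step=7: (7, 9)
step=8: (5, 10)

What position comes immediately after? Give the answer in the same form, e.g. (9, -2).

(4, 15)

The moves between consecutive positions are (-1, +5), (+1, -4), (+0, +4), (-2, +1), (-1, +5), (+1, -4), (+0, +4), (-2, +1); they repeat the 4-cycle [(-1, +5), (+1, -4), (+0, +4), (-2, +1)].
step 9: apply (-1, +5) → (4, 15)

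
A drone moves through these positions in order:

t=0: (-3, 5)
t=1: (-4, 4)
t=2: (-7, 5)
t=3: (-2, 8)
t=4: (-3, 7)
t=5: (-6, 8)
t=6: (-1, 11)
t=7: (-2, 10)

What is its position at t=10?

(-1, 13)

The moves between consecutive positions are (-1, -1), (-3, +1), (+5, +3), (-1, -1), (-3, +1), (+5, +3), (-1, -1); they repeat the 3-cycle [(-1, -1), (-3, +1), (+5, +3)].
step 8: apply (-3, +1) → (-5, 11)
step 9: apply (+5, +3) → (0, 14)
step 10: apply (-1, -1) → (-1, 13)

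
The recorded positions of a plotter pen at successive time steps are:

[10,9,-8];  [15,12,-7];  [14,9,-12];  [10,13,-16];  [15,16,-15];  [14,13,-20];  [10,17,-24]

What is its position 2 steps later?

[14,17,-28]

Differencing gives [+5,+3,+1], [-1,-3,-5], [-4,+4,-4], [+5,+3,+1], [-1,-3,-5], [-4,+4,-4]. This is the pattern [+5,+3,+1], [-1,-3,-5], [-4,+4,-4] repeated.
step 7: apply [+5,+3,+1] → [15,20,-23]
step 8: apply [-1,-3,-5] → [14,17,-28]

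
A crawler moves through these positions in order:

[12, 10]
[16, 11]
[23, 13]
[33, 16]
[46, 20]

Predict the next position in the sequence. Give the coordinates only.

First differences are [+4, +1], [+7, +2], [+10, +3], [+13, +4]; their common second difference is [+3, +1] (constant acceleration).
step 5: [46, 20] + [+16, +5] → [62, 25]

[62, 25]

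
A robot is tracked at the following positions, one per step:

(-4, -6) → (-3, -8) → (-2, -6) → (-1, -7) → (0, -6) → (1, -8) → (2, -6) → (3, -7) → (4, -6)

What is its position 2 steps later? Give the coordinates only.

The first coordinate changes by +1 each step, so at step 10 it is -4 + 10·(1) = 6.
The second coordinate repeats the cycle [-6, -8, -6, -7] with period 4; step 10 mod 4 = 2, giving -6.

(6, -6)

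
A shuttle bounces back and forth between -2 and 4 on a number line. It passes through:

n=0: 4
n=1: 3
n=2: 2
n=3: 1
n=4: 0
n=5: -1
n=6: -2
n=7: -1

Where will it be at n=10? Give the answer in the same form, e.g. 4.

2

The value travels 1 per step and bounces off the walls at -2 and 4.
  step 8: -1 → 0
  step 9: 0 → 1
  step 10: 1 → 2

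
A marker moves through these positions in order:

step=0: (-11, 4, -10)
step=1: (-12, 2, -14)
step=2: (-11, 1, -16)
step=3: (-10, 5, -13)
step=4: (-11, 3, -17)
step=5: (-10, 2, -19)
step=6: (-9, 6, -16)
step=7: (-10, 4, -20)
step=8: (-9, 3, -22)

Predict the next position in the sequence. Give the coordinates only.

(-8, 7, -19)

Step-to-step displacements: (-1, -2, -4), (+1, -1, -2), (+1, +4, +3), (-1, -2, -4), (+1, -1, -2), (+1, +4, +3), (-1, -2, -4), (+1, -1, -2) — a repeating cycle of length 3.
step 9: apply (+1, +4, +3) → (-8, 7, -19)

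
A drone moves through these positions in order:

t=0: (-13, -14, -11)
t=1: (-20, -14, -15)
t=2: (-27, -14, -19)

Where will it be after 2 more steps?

(-41, -14, -27)

Constant displacement of (-7, +0, -4) per step.
step 3: (-27, -14, -19) + (-7, +0, -4) → (-34, -14, -23)
step 4: (-34, -14, -23) + (-7, +0, -4) → (-41, -14, -27)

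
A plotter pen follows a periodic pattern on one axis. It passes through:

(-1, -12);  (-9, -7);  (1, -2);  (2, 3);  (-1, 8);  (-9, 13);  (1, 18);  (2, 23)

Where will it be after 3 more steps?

(1, 38)

First: cycles through -1, -9, 1, 2 every 4 steps. Step 10 lands at position 2 of the cycle → 1.
Second: linear, +5 per step → 38 at step 10.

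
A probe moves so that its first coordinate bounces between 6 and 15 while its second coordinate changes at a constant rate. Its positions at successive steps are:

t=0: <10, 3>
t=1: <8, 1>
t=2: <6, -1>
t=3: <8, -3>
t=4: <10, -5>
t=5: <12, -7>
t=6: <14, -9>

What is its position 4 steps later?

<8, -17>

The first coordinate travels 2 per step and bounces off the walls at 6 and 15.
  step 7: 14 → 14
  step 8: 14 → 12
  step 9: 12 → 10
  step 10: 10 → 8
The second coordinate changes by -2 each step: at step 10 it is -17.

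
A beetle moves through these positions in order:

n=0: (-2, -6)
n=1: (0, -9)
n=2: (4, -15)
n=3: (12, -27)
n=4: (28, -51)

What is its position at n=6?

(124, -195)

Consecutive displacements (+2, -3), (+4, -6), (+8, -12), (+16, -24) scale by a factor of 2 each step.
step 5: (28, -51) + (+32, -48) → (60, -99)
step 6: (60, -99) + (+64, -96) → (124, -195)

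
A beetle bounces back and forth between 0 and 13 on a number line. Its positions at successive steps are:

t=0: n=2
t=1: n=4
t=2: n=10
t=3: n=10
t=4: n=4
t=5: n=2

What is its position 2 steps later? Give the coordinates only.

The value reflects between 0 and 13, moving 6 per step.
  step 6: 2 → 8
  step 7: 8 → 12

n=12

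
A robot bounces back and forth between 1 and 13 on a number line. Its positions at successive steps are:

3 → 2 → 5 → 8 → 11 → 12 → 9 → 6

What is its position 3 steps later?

The value reflects between 1 and 13, moving 3 per step.
  step 8: 6 → 3
  step 9: 3 → 2
  step 10: 2 → 5

5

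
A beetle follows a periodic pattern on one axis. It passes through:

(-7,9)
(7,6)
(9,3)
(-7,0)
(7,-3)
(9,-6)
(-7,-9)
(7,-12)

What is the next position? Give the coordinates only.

The first coordinate repeats the cycle [-7, 7, 9] with period 3; step 8 mod 3 = 2, giving 9.
The second coordinate changes by -3 each step, so at step 8 it is 9 + 8·(-3) = -15.

(9,-15)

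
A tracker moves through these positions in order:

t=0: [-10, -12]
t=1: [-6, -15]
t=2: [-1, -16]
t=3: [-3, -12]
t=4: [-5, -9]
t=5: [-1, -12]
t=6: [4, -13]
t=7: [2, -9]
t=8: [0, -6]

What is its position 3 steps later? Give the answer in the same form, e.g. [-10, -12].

[7, -6]

Step-to-step displacements: [+4, -3], [+5, -1], [-2, +4], [-2, +3], [+4, -3], [+5, -1], [-2, +4], [-2, +3] — a repeating cycle of length 4.
step 9: apply [+4, -3] → [4, -9]
step 10: apply [+5, -1] → [9, -10]
step 11: apply [-2, +4] → [7, -6]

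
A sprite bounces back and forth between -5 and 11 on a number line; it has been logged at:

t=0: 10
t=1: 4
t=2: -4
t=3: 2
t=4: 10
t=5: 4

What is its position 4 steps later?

The value travels 8 per step and bounces off the walls at -5 and 11.
  step 6: 4 → -4
  step 7: -4 → 2
  step 8: 2 → 10
  step 9: 10 → 4

4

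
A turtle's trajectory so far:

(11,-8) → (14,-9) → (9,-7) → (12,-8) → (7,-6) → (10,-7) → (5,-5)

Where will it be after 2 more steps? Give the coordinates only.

The moves between consecutive positions are (+3,-1), (-5,+2), (+3,-1), (-5,+2), (+3,-1), (-5,+2); they repeat the 2-cycle [(+3,-1), (-5,+2)].
step 7: apply (+3,-1) → (8,-6)
step 8: apply (-5,+2) → (3,-4)

(3,-4)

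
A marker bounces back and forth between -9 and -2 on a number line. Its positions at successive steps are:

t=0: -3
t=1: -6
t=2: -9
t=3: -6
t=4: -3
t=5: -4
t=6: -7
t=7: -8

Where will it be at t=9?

-2

The value reflects between -9 and -2, moving 3 per step.
  step 8: -8 → -5
  step 9: -5 → -2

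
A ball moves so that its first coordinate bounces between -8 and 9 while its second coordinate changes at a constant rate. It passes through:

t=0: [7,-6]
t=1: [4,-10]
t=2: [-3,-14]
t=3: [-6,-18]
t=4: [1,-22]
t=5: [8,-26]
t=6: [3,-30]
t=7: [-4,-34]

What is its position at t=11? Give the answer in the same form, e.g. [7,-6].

The first coordinate reflects between -8 and 9, moving 7 per step.
  step 8: -4 → -5
  step 9: -5 → 2
  step 10: 2 → 9
  step 11: 9 → 2
The second coordinate changes by -4 each step: at step 11 it is -50.

[2,-50]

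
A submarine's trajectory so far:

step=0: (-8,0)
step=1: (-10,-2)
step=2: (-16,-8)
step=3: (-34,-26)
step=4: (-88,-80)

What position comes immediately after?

Consecutive displacements (-2,-2), (-6,-6), (-18,-18), (-54,-54) scale by a factor of 3 each step.
step 5: (-88,-80) + (-162,-162) → (-250,-242)

(-250,-242)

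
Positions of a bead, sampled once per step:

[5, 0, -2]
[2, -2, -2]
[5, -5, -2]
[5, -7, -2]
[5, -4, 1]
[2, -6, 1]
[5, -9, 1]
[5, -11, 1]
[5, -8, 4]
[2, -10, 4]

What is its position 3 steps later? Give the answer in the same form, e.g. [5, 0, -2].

Differencing gives [-3, -2, +0], [+3, -3, +0], [+0, -2, +0], [+0, +3, +3], [-3, -2, +0], [+3, -3, +0], [+0, -2, +0], [+0, +3, +3], [-3, -2, +0]. This is the pattern [-3, -2, +0], [+3, -3, +0], [+0, -2, +0], [+0, +3, +3] repeated.
step 10: apply [+3, -3, +0] → [5, -13, 4]
step 11: apply [+0, -2, +0] → [5, -15, 4]
step 12: apply [+0, +3, +3] → [5, -12, 7]

[5, -12, 7]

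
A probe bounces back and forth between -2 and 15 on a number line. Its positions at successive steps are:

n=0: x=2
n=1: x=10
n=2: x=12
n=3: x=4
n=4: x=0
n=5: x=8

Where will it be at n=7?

The value reflects between -2 and 15, moving 8 per step.
  step 6: 8 → 14
  step 7: 14 → 6

x=6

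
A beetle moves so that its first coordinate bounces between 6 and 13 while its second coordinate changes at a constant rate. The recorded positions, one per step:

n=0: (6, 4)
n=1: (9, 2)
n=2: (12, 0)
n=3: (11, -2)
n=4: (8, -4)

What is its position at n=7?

The first coordinate reflects between 6 and 13, moving 3 per step.
  step 5: 8 → 7
  step 6: 7 → 10
  step 7: 10 → 13
The second coordinate changes by -2 each step: at step 7 it is -10.

(13, -10)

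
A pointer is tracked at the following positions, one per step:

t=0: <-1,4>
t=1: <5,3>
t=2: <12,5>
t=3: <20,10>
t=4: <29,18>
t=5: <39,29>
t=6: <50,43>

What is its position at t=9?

First differences are <+6,-1>, <+7,+2>, <+8,+5>, <+9,+8>, <+10,+11>, <+11,+14>; their common second difference is <+1,+3> (constant acceleration).
step 7: <50,43> + <+12,+17> → <62,60>
step 8: <62,60> + <+13,+20> → <75,80>
step 9: <75,80> + <+14,+23> → <89,103>

<89,103>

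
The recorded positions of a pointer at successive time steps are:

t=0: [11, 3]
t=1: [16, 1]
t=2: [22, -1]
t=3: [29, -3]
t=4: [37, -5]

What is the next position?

[46, -7]

First differences are [+5, -2], [+6, -2], [+7, -2], [+8, -2]; their common second difference is [+1, +0] (constant acceleration).
step 5: [37, -5] + [+9, -2] → [46, -7]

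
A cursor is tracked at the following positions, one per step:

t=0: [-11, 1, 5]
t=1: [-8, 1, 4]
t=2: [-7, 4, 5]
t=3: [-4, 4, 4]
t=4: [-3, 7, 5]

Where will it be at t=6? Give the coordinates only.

Step-to-step displacements: [+3, +0, -1], [+1, +3, +1], [+3, +0, -1], [+1, +3, +1] — a repeating cycle of length 2.
step 5: apply [+3, +0, -1] → [0, 7, 4]
step 6: apply [+1, +3, +1] → [1, 10, 5]

[1, 10, 5]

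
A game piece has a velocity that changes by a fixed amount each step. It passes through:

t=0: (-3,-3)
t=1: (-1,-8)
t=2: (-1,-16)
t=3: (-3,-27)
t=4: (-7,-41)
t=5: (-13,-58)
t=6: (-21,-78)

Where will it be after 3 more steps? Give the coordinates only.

(-57,-156)

Successive displacements: (+2,-5), (+0,-8), (-2,-11), (-4,-14), (-6,-17), (-8,-20) — each changes by (-2,-3).
step 7: (-21,-78) + (-10,-23) → (-31,-101)
step 8: (-31,-101) + (-12,-26) → (-43,-127)
step 9: (-43,-127) + (-14,-29) → (-57,-156)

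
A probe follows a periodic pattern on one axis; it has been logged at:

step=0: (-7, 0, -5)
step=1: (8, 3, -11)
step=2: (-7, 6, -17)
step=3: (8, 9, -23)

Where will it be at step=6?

(-7, 18, -41)

The first coordinate repeats the cycle [-7, 8] with period 2; step 6 mod 2 = 0, giving -7.
The second coordinate changes by +3 each step, so at step 6 it is 0 + 6·(3) = 18.
The third coordinate changes by -6 each step, so at step 6 it is -5 + 6·(-6) = -41.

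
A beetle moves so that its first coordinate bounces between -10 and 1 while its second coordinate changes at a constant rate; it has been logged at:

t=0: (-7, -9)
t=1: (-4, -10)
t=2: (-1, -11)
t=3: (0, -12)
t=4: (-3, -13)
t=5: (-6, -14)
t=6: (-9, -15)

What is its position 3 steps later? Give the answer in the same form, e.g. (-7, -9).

(-2, -18)

The first coordinate travels 3 per step and bounces off the walls at -10 and 1.
  step 7: -9 → -8
  step 8: -8 → -5
  step 9: -5 → -2
The second coordinate changes by -1 each step: at step 9 it is -18.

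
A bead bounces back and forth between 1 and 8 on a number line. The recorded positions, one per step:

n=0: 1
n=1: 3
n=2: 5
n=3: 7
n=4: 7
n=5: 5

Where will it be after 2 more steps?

The value reflects between 1 and 8, moving 2 per step.
  step 6: 5 → 3
  step 7: 3 → 1

1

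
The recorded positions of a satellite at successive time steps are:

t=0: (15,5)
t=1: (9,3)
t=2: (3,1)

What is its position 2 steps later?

(-9,-3)

Constant displacement of (-6,-2) per step.
step 3: (3,1) + (-6,-2) → (-3,-1)
step 4: (-3,-1) + (-6,-2) → (-9,-3)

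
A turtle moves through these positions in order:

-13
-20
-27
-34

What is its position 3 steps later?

Each step adds -7 to the position.
step 4: -34 − 7 → -41
step 5: -41 − 7 → -48
step 6: -48 − 7 → -55

-55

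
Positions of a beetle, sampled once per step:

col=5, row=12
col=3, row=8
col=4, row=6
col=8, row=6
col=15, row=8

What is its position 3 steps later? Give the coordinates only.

Taking differences between consecutive positions: (-2, -4), (+1, -2), (+4, +0), (+7, +2). These grow by (+3, +2) each step.
step 5: col=15, row=8 + (+10, +4) → col=25, row=12
step 6: col=25, row=12 + (+13, +6) → col=38, row=18
step 7: col=38, row=18 + (+16, +8) → col=54, row=26

col=54, row=26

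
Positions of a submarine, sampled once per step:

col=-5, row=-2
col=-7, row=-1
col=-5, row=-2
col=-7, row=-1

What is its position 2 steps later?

col=-7, row=-1

The jumps are (-2, +1), (+2, -1), (-2, +1) — a geometric progression with ratio -1.
step 4: col=-7, row=-1 + (+2, -1) → col=-5, row=-2
step 5: col=-5, row=-2 + (-2, +1) → col=-7, row=-1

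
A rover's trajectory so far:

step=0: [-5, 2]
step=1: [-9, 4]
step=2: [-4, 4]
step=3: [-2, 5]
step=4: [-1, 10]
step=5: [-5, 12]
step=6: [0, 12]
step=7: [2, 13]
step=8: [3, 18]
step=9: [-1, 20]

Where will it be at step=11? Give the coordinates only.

[6, 21]

Step-to-step displacements: [-4, +2], [+5, +0], [+2, +1], [+1, +5], [-4, +2], [+5, +0], [+2, +1], [+1, +5], [-4, +2] — a repeating cycle of length 4.
step 10: apply [+5, +0] → [4, 20]
step 11: apply [+2, +1] → [6, 21]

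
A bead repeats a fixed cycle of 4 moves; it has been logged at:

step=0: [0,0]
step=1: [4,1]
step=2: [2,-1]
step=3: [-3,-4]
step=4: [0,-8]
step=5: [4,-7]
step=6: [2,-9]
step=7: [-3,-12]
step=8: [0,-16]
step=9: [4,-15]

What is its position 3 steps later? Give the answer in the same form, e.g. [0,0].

[0,-24]

Step-to-step displacements: [+4,+1], [-2,-2], [-5,-3], [+3,-4], [+4,+1], [-2,-2], [-5,-3], [+3,-4], [+4,+1] — a repeating cycle of length 4.
step 10: apply [-2,-2] → [2,-17]
step 11: apply [-5,-3] → [-3,-20]
step 12: apply [+3,-4] → [0,-24]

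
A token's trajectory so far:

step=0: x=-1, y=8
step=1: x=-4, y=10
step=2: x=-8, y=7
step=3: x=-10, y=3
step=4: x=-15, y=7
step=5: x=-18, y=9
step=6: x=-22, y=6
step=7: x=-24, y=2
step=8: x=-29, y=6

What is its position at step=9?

x=-32, y=8

Step-to-step displacements: (-3, +2), (-4, -3), (-2, -4), (-5, +4), (-3, +2), (-4, -3), (-2, -4), (-5, +4) — a repeating cycle of length 4.
step 9: apply (-3, +2) → x=-32, y=8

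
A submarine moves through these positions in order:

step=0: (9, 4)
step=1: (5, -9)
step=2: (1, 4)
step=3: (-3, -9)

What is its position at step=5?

(-11, -9)

First: linear, -4 per step → -11 at step 5.
Second: cycles through 4, -9 every 2 steps. Step 5 lands at position 1 of the cycle → -9.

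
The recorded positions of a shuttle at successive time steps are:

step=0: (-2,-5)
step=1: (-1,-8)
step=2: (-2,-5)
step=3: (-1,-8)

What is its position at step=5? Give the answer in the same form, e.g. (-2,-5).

(-1,-8)

Step-to-step displacements: (+1,-3), (-1,+3), (+1,-3); each is -1× the previous.
step 4: (-1,-8) + (-1,+3) → (-2,-5)
step 5: (-2,-5) + (+1,-3) → (-1,-8)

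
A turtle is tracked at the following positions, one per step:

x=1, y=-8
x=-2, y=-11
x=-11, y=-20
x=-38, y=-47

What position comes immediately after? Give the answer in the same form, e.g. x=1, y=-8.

x=-119, y=-128

The jumps are (-3,-3), (-9,-9), (-27,-27) — a geometric progression with ratio 3.
step 4: x=-38, y=-47 + (-81,-81) → x=-119, y=-128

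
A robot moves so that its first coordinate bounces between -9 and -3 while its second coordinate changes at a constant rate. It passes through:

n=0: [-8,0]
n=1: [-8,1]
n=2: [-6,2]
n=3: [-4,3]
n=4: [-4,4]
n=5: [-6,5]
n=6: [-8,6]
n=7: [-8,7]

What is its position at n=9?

The first coordinate reflects between -9 and -3, moving 2 per step.
  step 8: -8 → -6
  step 9: -6 → -4
The second coordinate changes by +1 each step: at step 9 it is 9.

[-4,9]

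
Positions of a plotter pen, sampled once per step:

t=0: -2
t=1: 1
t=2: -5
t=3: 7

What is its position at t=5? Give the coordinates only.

The jumps are +3, -6, +12 — a geometric progression with ratio -2.
step 4: 7 − 24 → -17
step 5: -17 + 48 → 31

31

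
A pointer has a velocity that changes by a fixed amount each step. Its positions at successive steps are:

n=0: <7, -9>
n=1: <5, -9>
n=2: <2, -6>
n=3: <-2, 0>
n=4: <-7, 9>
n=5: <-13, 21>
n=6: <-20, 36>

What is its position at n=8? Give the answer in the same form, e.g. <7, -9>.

<-37, 75>

Taking differences between consecutive positions: <-2, +0>, <-3, +3>, <-4, +6>, <-5, +9>, <-6, +12>, <-7, +15>. These grow by <-1, +3> each step.
step 7: <-20, 36> + <-8, +18> → <-28, 54>
step 8: <-28, 54> + <-9, +21> → <-37, 75>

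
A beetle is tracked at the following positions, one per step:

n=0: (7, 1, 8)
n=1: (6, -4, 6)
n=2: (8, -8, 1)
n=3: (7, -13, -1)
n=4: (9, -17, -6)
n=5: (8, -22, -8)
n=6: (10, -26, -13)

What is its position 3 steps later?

(10, -40, -22)

Differencing gives (-1, -5, -2), (+2, -4, -5), (-1, -5, -2), (+2, -4, -5), (-1, -5, -2), (+2, -4, -5). This is the pattern (-1, -5, -2), (+2, -4, -5) repeated.
step 7: apply (-1, -5, -2) → (9, -31, -15)
step 8: apply (+2, -4, -5) → (11, -35, -20)
step 9: apply (-1, -5, -2) → (10, -40, -22)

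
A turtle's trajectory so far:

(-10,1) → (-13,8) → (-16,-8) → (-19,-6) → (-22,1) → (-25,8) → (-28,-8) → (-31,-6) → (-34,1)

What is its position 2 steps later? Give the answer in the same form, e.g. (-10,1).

The first coordinate changes by -3 each step, so at step 10 it is -10 + 10·(-3) = -40.
The second coordinate repeats the cycle [1, 8, -8, -6] with period 4; step 10 mod 4 = 2, giving -8.

(-40,-8)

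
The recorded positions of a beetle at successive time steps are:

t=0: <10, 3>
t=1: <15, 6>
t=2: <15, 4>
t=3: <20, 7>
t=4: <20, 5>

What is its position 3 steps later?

Differencing gives <+5, +3>, <+0, -2>, <+5, +3>, <+0, -2>. This is the pattern <+5, +3>, <+0, -2> repeated.
step 5: apply <+5, +3> → <25, 8>
step 6: apply <+0, -2> → <25, 6>
step 7: apply <+5, +3> → <30, 9>

<30, 9>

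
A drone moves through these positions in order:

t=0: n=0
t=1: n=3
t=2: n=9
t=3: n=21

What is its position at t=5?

n=93

Step-to-step displacements: +3, +6, +12; each is 2× the previous.
step 4: 21 + 24 → n=45
step 5: 45 + 48 → n=93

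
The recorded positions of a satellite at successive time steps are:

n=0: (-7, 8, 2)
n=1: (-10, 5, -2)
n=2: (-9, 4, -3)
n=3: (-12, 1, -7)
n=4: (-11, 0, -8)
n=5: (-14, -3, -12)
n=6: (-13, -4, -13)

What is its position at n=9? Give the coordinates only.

(-18, -11, -22)

The moves between consecutive positions are (-3, -3, -4), (+1, -1, -1), (-3, -3, -4), (+1, -1, -1), (-3, -3, -4), (+1, -1, -1); they repeat the 2-cycle [(-3, -3, -4), (+1, -1, -1)].
step 7: apply (-3, -3, -4) → (-16, -7, -17)
step 8: apply (+1, -1, -1) → (-15, -8, -18)
step 9: apply (-3, -3, -4) → (-18, -11, -22)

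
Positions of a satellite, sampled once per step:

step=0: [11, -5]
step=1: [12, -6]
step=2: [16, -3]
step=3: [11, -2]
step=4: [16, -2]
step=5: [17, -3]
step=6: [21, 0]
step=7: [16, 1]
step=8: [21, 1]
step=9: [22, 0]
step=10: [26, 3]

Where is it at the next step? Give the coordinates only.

Differencing gives [+1, -1], [+4, +3], [-5, +1], [+5, +0], [+1, -1], [+4, +3], [-5, +1], [+5, +0], [+1, -1], [+4, +3]. This is the pattern [+1, -1], [+4, +3], [-5, +1], [+5, +0] repeated.
step 11: apply [-5, +1] → [21, 4]

[21, 4]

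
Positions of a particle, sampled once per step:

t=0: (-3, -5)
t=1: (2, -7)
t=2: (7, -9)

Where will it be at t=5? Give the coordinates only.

(22, -15)

Each step adds (+5, -2) to the position.
step 3: (7, -9) + (+5, -2) → (12, -11)
step 4: (12, -11) + (+5, -2) → (17, -13)
step 5: (17, -13) + (+5, -2) → (22, -15)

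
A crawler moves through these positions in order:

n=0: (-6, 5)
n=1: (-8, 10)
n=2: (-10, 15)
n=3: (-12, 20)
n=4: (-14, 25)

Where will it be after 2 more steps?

(-18, 35)

Constant displacement of (-2, +5) per step.
step 5: (-14, 25) + (-2, +5) → (-16, 30)
step 6: (-16, 30) + (-2, +5) → (-18, 35)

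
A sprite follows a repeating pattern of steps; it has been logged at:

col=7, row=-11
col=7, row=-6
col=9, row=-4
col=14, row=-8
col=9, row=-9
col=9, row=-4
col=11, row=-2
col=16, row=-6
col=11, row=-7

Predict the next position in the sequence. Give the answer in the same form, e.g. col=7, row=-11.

The moves between consecutive positions are (+0, +5), (+2, +2), (+5, -4), (-5, -1), (+0, +5), (+2, +2), (+5, -4), (-5, -1); they repeat the 4-cycle [(+0, +5), (+2, +2), (+5, -4), (-5, -1)].
step 9: apply (+0, +5) → col=11, row=-2

col=11, row=-2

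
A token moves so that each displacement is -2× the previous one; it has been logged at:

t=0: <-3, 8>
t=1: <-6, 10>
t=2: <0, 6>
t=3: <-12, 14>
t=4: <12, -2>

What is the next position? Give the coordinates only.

Consecutive displacements <-3, +2>, <+6, -4>, <-12, +8>, <+24, -16> scale by a factor of -2 each step.
step 5: <12, -2> + <-48, +32> → <-36, 30>

<-36, 30>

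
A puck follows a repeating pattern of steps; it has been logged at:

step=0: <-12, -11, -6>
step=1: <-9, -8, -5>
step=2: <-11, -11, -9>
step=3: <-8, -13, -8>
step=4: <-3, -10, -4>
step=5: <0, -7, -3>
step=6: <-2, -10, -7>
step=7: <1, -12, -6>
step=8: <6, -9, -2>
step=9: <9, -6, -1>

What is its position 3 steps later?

Step-to-step displacements: <+3, +3, +1>, <-2, -3, -4>, <+3, -2, +1>, <+5, +3, +4>, <+3, +3, +1>, <-2, -3, -4>, <+3, -2, +1>, <+5, +3, +4>, <+3, +3, +1> — a repeating cycle of length 4.
step 10: apply <-2, -3, -4> → <7, -9, -5>
step 11: apply <+3, -2, +1> → <10, -11, -4>
step 12: apply <+5, +3, +4> → <15, -8, 0>

<15, -8, 0>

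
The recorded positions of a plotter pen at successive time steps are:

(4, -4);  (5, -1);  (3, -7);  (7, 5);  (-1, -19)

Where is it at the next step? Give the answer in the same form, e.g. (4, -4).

The jumps are (+1, +3), (-2, -6), (+4, +12), (-8, -24) — a geometric progression with ratio -2.
step 5: (-1, -19) + (+16, +48) → (15, 29)

(15, 29)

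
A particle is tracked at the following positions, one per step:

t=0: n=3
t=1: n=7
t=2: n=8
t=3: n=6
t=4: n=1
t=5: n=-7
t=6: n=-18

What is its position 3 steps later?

n=-69

Successive displacements: +4, +1, -2, -5, -8, -11 — each changes by -3.
step 7: -18 − 14 → n=-32
step 8: -32 − 17 → n=-49
step 9: -49 − 20 → n=-69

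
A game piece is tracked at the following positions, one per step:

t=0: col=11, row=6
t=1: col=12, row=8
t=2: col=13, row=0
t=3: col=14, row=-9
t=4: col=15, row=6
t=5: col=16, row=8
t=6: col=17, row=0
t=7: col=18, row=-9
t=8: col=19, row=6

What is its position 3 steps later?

col=22, row=-9

The col coordinate changes by +1 each step, so at step 11 it is 11 + 11·(1) = 22.
The row coordinate repeats the cycle [6, 8, 0, -9] with period 4; step 11 mod 4 = 3, giving -9.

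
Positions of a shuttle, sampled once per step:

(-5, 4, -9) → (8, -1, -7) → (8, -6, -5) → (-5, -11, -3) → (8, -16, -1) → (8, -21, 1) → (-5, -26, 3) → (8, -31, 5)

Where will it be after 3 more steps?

The first coordinate repeats the cycle [-5, 8, 8] with period 3; step 10 mod 3 = 1, giving 8.
The second coordinate changes by -5 each step, so at step 10 it is 4 + 10·(-5) = -46.
The third coordinate changes by +2 each step, so at step 10 it is -9 + 10·(2) = 11.

(8, -46, 11)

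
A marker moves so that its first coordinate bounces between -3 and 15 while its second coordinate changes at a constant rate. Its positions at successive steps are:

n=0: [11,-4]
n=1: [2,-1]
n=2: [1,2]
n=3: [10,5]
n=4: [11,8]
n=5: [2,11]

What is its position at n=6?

[1,14]

The first coordinate reflects between -3 and 15, moving 9 per step.
  step 6: 2 → 1
The second coordinate changes by +3 each step: at step 6 it is 14.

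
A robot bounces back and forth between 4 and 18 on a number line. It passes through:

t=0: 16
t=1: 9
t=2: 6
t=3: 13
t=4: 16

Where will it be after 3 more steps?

13

The value reflects between 4 and 18, moving 7 per step.
  step 5: 16 → 9
  step 6: 9 → 6
  step 7: 6 → 13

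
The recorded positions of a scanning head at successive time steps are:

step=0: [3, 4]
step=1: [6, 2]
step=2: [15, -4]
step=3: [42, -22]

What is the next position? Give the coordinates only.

[123, -76]

Step-to-step displacements: [+3, -2], [+9, -6], [+27, -18]; each is 3× the previous.
step 4: [42, -22] + [+81, -54] → [123, -76]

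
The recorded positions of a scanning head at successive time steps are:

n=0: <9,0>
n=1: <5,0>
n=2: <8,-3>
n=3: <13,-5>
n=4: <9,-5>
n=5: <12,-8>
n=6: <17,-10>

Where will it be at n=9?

<21,-15>

The moves between consecutive positions are <-4,+0>, <+3,-3>, <+5,-2>, <-4,+0>, <+3,-3>, <+5,-2>; they repeat the 3-cycle [<-4,+0>, <+3,-3>, <+5,-2>].
step 7: apply <-4,+0> → <13,-10>
step 8: apply <+3,-3> → <16,-13>
step 9: apply <+5,-2> → <21,-15>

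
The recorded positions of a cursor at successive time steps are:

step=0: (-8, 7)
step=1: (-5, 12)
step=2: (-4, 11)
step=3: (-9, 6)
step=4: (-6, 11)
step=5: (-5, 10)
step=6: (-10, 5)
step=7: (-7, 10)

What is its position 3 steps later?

(-8, 9)

The moves between consecutive positions are (+3, +5), (+1, -1), (-5, -5), (+3, +5), (+1, -1), (-5, -5), (+3, +5); they repeat the 3-cycle [(+3, +5), (+1, -1), (-5, -5)].
step 8: apply (+1, -1) → (-6, 9)
step 9: apply (-5, -5) → (-11, 4)
step 10: apply (+3, +5) → (-8, 9)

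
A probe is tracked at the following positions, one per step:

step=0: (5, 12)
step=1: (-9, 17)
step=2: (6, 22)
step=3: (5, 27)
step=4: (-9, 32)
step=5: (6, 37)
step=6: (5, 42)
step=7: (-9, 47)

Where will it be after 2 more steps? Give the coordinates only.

(5, 57)

First: cycles through 5, -9, 6 every 3 steps. Step 9 lands at position 0 of the cycle → 5.
Second: linear, +5 per step → 57 at step 9.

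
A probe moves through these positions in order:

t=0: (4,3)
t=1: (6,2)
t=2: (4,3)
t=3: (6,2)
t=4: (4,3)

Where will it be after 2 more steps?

Step-to-step displacements: (+2,-1), (-2,+1), (+2,-1), (-2,+1); each is -1× the previous.
step 5: (4,3) + (+2,-1) → (6,2)
step 6: (6,2) + (-2,+1) → (4,3)

(4,3)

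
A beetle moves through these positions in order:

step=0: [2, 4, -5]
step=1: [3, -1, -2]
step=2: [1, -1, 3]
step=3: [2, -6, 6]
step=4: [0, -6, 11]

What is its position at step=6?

[-1, -11, 19]

Differencing gives [+1, -5, +3], [-2, +0, +5], [+1, -5, +3], [-2, +0, +5]. This is the pattern [+1, -5, +3], [-2, +0, +5] repeated.
step 5: apply [+1, -5, +3] → [1, -11, 14]
step 6: apply [-2, +0, +5] → [-1, -11, 19]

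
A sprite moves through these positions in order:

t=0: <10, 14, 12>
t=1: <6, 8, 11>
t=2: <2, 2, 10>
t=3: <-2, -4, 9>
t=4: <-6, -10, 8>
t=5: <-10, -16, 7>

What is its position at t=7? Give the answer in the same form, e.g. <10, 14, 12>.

<-18, -28, 5>

Each step adds <-4, -6, -1> to the position.
step 6: <-10, -16, 7> + <-4, -6, -1> → <-14, -22, 6>
step 7: <-14, -22, 6> + <-4, -6, -1> → <-18, -28, 5>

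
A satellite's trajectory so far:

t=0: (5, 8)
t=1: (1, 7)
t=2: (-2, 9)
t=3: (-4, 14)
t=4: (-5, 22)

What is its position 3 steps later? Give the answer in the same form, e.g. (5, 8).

Taking differences between consecutive positions: (-4, -1), (-3, +2), (-2, +5), (-1, +8). These grow by (+1, +3) each step.
step 5: (-5, 22) + (+0, +11) → (-5, 33)
step 6: (-5, 33) + (+1, +14) → (-4, 47)
step 7: (-4, 47) + (+2, +17) → (-2, 64)

(-2, 64)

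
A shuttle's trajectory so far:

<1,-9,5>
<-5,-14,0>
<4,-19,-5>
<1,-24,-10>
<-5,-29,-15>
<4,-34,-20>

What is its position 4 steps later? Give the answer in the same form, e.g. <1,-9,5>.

<1,-54,-40>

The first coordinate repeats the cycle [1, -5, 4] with period 3; step 9 mod 3 = 0, giving 1.
The second coordinate changes by -5 each step, so at step 9 it is -9 + 9·(-5) = -54.
The third coordinate changes by -5 each step, so at step 9 it is 5 + 9·(-5) = -40.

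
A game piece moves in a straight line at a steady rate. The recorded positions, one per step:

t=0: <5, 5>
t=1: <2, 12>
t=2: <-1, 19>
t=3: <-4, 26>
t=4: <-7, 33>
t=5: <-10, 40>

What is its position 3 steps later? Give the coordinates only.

The position changes by <-3, +7> every step.
step 6: <-10, 40> + <-3, +7> → <-13, 47>
step 7: <-13, 47> + <-3, +7> → <-16, 54>
step 8: <-16, 54> + <-3, +7> → <-19, 61>

<-19, 61>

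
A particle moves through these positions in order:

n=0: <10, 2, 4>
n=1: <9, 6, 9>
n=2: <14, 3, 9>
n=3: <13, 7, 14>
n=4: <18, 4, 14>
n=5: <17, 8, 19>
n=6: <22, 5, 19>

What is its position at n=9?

Differencing gives <-1, +4, +5>, <+5, -3, +0>, <-1, +4, +5>, <+5, -3, +0>, <-1, +4, +5>, <+5, -3, +0>. This is the pattern <-1, +4, +5>, <+5, -3, +0> repeated.
step 7: apply <-1, +4, +5> → <21, 9, 24>
step 8: apply <+5, -3, +0> → <26, 6, 24>
step 9: apply <-1, +4, +5> → <25, 10, 29>

<25, 10, 29>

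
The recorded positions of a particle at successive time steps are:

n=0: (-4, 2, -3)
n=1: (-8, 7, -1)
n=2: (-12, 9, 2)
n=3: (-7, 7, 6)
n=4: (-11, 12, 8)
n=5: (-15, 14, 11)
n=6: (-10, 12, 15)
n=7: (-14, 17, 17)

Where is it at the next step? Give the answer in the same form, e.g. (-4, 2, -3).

The moves between consecutive positions are (-4, +5, +2), (-4, +2, +3), (+5, -2, +4), (-4, +5, +2), (-4, +2, +3), (+5, -2, +4), (-4, +5, +2); they repeat the 3-cycle [(-4, +5, +2), (-4, +2, +3), (+5, -2, +4)].
step 8: apply (-4, +2, +3) → (-18, 19, 20)

(-18, 19, 20)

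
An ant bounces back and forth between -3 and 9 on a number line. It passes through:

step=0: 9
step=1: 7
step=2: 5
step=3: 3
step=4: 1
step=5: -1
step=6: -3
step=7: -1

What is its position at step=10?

5

The value travels 2 per step and bounces off the walls at -3 and 9.
  step 8: -1 → 1
  step 9: 1 → 3
  step 10: 3 → 5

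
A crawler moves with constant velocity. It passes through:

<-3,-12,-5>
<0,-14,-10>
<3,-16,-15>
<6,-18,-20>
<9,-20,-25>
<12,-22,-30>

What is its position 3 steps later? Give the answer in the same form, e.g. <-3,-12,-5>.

<21,-28,-45>

Each step adds <+3,-2,-5> to the position.
step 6: <12,-22,-30> + <+3,-2,-5> → <15,-24,-35>
step 7: <15,-24,-35> + <+3,-2,-5> → <18,-26,-40>
step 8: <18,-26,-40> + <+3,-2,-5> → <21,-28,-45>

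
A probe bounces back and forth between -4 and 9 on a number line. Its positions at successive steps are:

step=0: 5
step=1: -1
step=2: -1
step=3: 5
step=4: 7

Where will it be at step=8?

The value reflects between -4 and 9, moving 6 per step.
  step 5: 7 → 1
  step 6: 1 → -3
  step 7: -3 → 3
  step 8: 3 → 9

9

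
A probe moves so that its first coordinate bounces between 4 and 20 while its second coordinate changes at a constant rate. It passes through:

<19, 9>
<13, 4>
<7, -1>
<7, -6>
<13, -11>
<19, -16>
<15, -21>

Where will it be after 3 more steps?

The first coordinate reflects between 4 and 20, moving 6 per step.
  step 7: 15 → 9
  step 8: 9 → 5
  step 9: 5 → 11
The second coordinate changes by -5 each step: at step 9 it is -36.

<11, -36>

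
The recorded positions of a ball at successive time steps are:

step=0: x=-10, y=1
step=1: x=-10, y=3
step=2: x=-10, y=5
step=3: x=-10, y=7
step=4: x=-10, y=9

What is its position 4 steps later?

x=-10, y=17

Each step adds (+0,+2) to the position.
step 5: x=-10, y=9 + (+0,+2) → x=-10, y=11
step 6: x=-10, y=11 + (+0,+2) → x=-10, y=13
step 7: x=-10, y=13 + (+0,+2) → x=-10, y=15
step 8: x=-10, y=15 + (+0,+2) → x=-10, y=17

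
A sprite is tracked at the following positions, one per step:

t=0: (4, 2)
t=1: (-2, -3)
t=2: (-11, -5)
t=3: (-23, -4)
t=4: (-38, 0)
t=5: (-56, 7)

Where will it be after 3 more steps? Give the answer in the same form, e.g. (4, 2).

First differences are (-6, -5), (-9, -2), (-12, +1), (-15, +4), (-18, +7); their common second difference is (-3, +3) (constant acceleration).
step 6: (-56, 7) + (-21, +10) → (-77, 17)
step 7: (-77, 17) + (-24, +13) → (-101, 30)
step 8: (-101, 30) + (-27, +16) → (-128, 46)

(-128, 46)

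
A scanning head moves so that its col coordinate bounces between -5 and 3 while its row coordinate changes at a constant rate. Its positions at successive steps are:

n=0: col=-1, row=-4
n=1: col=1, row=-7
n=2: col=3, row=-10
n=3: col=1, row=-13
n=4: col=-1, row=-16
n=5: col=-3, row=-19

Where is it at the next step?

The col coordinate reflects between -5 and 3, moving 2 per step.
  step 6: -3 → -5
The row coordinate changes by -3 each step: at step 6 it is -22.

col=-5, row=-22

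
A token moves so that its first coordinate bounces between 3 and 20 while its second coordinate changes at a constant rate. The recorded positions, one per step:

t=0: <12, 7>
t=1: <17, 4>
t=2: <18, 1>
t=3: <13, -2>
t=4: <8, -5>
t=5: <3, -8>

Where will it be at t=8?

<18, -17>

The first coordinate travels 5 per step and bounces off the walls at 3 and 20.
  step 6: 3 → 8
  step 7: 8 → 13
  step 8: 13 → 18
The second coordinate changes by -3 each step: at step 8 it is -17.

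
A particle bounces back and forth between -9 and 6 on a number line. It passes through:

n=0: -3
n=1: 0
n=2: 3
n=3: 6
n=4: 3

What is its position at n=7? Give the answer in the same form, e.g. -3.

-6

The value travels 3 per step and bounces off the walls at -9 and 6.
  step 5: 3 → 0
  step 6: 0 → -3
  step 7: -3 → -6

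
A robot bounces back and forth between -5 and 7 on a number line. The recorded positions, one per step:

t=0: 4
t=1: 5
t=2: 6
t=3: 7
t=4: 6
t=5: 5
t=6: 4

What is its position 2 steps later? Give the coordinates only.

The value reflects between -5 and 7, moving 1 per step.
  step 7: 4 → 3
  step 8: 3 → 2

2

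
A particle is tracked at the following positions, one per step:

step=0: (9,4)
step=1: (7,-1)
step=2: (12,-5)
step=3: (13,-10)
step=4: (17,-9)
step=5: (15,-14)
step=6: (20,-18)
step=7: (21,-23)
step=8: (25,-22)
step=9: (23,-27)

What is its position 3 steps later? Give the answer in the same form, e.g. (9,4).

(33,-35)

Differencing gives (-2,-5), (+5,-4), (+1,-5), (+4,+1), (-2,-5), (+5,-4), (+1,-5), (+4,+1), (-2,-5). This is the pattern (-2,-5), (+5,-4), (+1,-5), (+4,+1) repeated.
step 10: apply (+5,-4) → (28,-31)
step 11: apply (+1,-5) → (29,-36)
step 12: apply (+4,+1) → (33,-35)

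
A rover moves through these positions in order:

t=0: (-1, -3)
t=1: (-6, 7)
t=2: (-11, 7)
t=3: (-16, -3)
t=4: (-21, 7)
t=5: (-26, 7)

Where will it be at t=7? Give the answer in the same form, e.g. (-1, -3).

The first coordinate changes by -5 each step, so at step 7 it is -1 + 7·(-5) = -36.
The second coordinate repeats the cycle [-3, 7, 7] with period 3; step 7 mod 3 = 1, giving 7.

(-36, 7)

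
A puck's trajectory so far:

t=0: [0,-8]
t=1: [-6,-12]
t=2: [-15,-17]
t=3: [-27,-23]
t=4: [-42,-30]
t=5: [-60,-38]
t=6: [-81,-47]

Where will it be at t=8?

First differences are [-6,-4], [-9,-5], [-12,-6], [-15,-7], [-18,-8], [-21,-9]; their common second difference is [-3,-1] (constant acceleration).
step 7: [-81,-47] + [-24,-10] → [-105,-57]
step 8: [-105,-57] + [-27,-11] → [-132,-68]

[-132,-68]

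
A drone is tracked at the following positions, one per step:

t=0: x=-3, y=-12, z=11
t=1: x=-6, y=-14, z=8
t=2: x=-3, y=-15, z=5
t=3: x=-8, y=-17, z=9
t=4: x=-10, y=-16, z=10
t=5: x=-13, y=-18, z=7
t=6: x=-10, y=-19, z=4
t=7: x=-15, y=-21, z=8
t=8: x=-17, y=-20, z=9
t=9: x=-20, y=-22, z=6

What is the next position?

Differencing gives (-3,-2,-3), (+3,-1,-3), (-5,-2,+4), (-2,+1,+1), (-3,-2,-3), (+3,-1,-3), (-5,-2,+4), (-2,+1,+1), (-3,-2,-3). This is the pattern (-3,-2,-3), (+3,-1,-3), (-5,-2,+4), (-2,+1,+1) repeated.
step 10: apply (+3,-1,-3) → x=-17, y=-23, z=3

x=-17, y=-23, z=3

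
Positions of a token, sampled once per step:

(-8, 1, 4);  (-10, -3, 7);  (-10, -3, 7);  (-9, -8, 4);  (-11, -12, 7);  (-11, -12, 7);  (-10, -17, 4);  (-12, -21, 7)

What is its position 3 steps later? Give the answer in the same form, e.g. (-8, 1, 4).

Differencing gives (-2, -4, +3), (+0, +0, +0), (+1, -5, -3), (-2, -4, +3), (+0, +0, +0), (+1, -5, -3), (-2, -4, +3). This is the pattern (-2, -4, +3), (+0, +0, +0), (+1, -5, -3) repeated.
step 8: apply (+0, +0, +0) → (-12, -21, 7)
step 9: apply (+1, -5, -3) → (-11, -26, 4)
step 10: apply (-2, -4, +3) → (-13, -30, 7)

(-13, -30, 7)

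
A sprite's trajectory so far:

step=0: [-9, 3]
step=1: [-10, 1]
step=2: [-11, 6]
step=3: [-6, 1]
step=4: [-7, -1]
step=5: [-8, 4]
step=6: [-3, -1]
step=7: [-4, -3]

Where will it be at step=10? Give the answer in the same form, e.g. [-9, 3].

[-1, -5]

The moves between consecutive positions are [-1, -2], [-1, +5], [+5, -5], [-1, -2], [-1, +5], [+5, -5], [-1, -2]; they repeat the 3-cycle [[-1, -2], [-1, +5], [+5, -5]].
step 8: apply [-1, +5] → [-5, 2]
step 9: apply [+5, -5] → [0, -3]
step 10: apply [-1, -2] → [-1, -5]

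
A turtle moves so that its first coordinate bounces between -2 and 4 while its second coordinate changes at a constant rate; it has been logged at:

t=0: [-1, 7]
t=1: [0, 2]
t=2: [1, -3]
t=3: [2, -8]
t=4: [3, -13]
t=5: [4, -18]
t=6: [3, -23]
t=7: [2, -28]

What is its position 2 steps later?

[0, -38]

The first coordinate reflects between -2 and 4, moving 1 per step.
  step 8: 2 → 1
  step 9: 1 → 0
The second coordinate changes by -5 each step: at step 9 it is -38.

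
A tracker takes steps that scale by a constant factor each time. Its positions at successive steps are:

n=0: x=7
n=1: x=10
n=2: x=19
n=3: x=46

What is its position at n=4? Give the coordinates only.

Step-to-step displacements: +3, +9, +27; each is 3× the previous.
step 4: 46 + 81 → x=127

x=127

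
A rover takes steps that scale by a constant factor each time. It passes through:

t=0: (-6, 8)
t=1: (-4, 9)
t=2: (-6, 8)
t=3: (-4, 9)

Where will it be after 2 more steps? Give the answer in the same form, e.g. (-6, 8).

Consecutive displacements (+2, +1), (-2, -1), (+2, +1) scale by a factor of -1 each step.
step 4: (-4, 9) + (-2, -1) → (-6, 8)
step 5: (-6, 8) + (+2, +1) → (-4, 9)

(-4, 9)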